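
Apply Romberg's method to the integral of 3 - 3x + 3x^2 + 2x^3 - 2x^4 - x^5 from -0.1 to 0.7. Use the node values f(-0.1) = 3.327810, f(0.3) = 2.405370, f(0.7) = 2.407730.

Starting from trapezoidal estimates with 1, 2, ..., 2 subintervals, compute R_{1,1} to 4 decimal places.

R_{0,0} (trapezoid, 1 panel, h=0.8000): 2.294216
R_{1,0} (trapezoid, 2 panels, h=0.4000): 2.109256
R_{1,1} = 2.109256 + (2.109256 − 2.294216)/3 = 2.047603

2.0476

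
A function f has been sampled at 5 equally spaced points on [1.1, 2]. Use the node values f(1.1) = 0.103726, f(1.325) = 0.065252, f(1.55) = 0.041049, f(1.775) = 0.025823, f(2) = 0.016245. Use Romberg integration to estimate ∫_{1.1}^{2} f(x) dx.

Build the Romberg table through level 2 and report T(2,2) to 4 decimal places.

0.0425

T(0,0) (trapezoid, 1 panel, h=0.9000): 0.053987
T(1,0) (trapezoid, 2 panels, h=0.4500): 0.045466
T(2,0) (trapezoid, 4 panels, h=0.2250): 0.043225
T(1,1) = 0.045466 + (0.045466 − 0.053987)/3 = 0.042626
T(2,1) = 0.043225 + (0.043225 − 0.045466)/3 = 0.042478
T(2,2) = 0.042478 + (0.042478 − 0.042626)/15 = 0.042468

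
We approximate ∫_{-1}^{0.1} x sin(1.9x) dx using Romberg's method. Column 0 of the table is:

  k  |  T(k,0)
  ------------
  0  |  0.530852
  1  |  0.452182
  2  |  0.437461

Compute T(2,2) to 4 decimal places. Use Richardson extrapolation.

0.4330

Richardson extrapolation on the trapezoidal column (denominator 4−1=3):
T(1,1) = (4·0.452182 − 0.530852) / 3 = 0.425959
T(2,1) = (4·0.437461 − 0.452182) / 3 = 0.432554
T(2,2) = 0.432554 + (0.432554 − 0.425959)/15 = 0.432994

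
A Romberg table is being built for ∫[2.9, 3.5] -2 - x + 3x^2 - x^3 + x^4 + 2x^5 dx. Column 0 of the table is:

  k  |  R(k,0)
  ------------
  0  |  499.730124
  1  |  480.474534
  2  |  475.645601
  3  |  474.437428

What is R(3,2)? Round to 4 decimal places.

Richardson extrapolation on the trapezoidal column (denominator 4−1=3):
R(2,1) = (4·475.645601 − 480.474534) / 3 = 474.035957
R(3,1) = (4·474.437428 − 475.645601) / 3 = 474.034704
R(3,2) = 474.034704 + (474.034704 − 474.035957)/15 = 474.034620

474.0346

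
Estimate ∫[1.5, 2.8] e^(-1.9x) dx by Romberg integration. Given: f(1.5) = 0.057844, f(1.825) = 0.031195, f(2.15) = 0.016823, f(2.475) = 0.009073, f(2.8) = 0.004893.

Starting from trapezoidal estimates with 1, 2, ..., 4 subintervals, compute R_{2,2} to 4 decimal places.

0.0279

R_{0,0} (trapezoid, 1 panel, h=1.3000): 0.040779
R_{1,0} (trapezoid, 2 panels, h=0.6500): 0.031324
R_{2,0} (trapezoid, 4 panels, h=0.3250): 0.028749
R_{1,1} = 0.031324 + (0.031324 − 0.040779)/3 = 0.028172
R_{2,1} = 0.028749 + (0.028749 − 0.031324)/3 = 0.027891
R_{2,2} = 0.027891 + (0.027891 − 0.028172)/15 = 0.027872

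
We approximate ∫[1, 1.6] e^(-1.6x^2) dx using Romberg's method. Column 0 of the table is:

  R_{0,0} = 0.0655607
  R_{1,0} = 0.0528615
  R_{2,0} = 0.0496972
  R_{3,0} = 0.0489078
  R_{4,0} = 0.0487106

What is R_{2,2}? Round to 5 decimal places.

Richardson extrapolation on the trapezoidal column (denominator 4−1=3):
R_{1,1} = (4·0.0528615 − 0.0655607) / 3 = 0.0486284
R_{2,1} = (4·0.0496972 − 0.0528615) / 3 = 0.0486424
R_{2,2} = (16·0.0486424 − 0.0486284) / 15 = 0.0486433

0.04864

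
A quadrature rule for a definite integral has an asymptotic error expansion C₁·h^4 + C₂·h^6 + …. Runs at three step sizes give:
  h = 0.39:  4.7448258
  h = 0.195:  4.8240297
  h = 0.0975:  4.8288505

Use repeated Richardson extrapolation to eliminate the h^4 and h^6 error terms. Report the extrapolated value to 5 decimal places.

First eliminate the h^4 term (factor 2^4 = 16):
  B₁ = (16·4.8240297 − 4.7448258)/15 = 4.8293100
  B₂ = (16·4.8288505 − 4.8240297)/15 = 4.8291719
Then eliminate the h^6 term (factor 2^6 = 64):
  (64·4.8291719 − 4.8293100)/63 = 4.8291697

4.82917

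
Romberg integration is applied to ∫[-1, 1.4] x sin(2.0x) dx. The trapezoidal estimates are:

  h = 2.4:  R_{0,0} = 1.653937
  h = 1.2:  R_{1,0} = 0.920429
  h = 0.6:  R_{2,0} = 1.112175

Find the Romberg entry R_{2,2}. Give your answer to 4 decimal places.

1.2094

R_{1,1} = (4·0.920429 − 1.653937) / 3 = 0.675926
R_{2,1} = (4·1.112175 − 0.920429) / 3 = 1.176090
R_{2,2} = 1.176090 + (1.176090 − 0.675926)/15 = 1.209434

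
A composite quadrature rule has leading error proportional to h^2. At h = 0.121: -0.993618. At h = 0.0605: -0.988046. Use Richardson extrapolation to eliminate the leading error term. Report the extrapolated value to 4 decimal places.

-0.9862

The leading error scales as h^2; refining by a factor of 2 reduces it by 2^2 = 4.
Extrapolated value = (4·A(h/2) − A(h)) / (4 − 1)
= (4·(-0.988046) − (-0.993618)) / 3
= -2.958566 / 3 = -0.986189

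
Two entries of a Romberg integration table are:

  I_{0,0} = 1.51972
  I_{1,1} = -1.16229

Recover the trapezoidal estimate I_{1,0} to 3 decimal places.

-0.492

From I_{1,1} = (4·I_{1,0} − I_{0,0})/3, solve for I_{1,0}:
4·I_{1,0} = 3·(-1.16229) + 1.51972 = -1.96715
I_{1,0} = -0.49179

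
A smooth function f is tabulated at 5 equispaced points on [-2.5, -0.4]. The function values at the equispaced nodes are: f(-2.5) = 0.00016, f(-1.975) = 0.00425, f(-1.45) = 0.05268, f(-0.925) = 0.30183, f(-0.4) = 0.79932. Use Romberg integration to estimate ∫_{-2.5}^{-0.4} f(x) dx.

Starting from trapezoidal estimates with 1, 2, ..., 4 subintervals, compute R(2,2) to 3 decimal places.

R(0,0) (trapezoid, 1 panel, h=2.1000): 0.83945
R(1,0) (trapezoid, 2 panels, h=1.0500): 0.47504
R(2,0) (trapezoid, 4 panels, h=0.5250): 0.39821
R(1,1) = 0.47504 + (0.47504 − 0.83945)/3 = 0.35357
R(2,1) = 0.39821 + (0.39821 − 0.47504)/3 = 0.37260
R(2,2) = 0.37260 + (0.37260 − 0.35357)/15 = 0.37387

0.374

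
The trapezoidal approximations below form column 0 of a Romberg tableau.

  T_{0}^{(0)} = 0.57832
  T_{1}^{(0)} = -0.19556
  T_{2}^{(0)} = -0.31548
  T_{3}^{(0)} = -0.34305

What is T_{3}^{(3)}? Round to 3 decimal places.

-0.352

Richardson extrapolation on the trapezoidal column (denominator 4−1=3):
T_{1}^{(1)} = -0.19556 + (-0.19556 − 0.57832)/3 = -0.45352
T_{2}^{(1)} = -0.31548 + (-0.31548 − (-0.19556))/3 = -0.35545
T_{3}^{(1)} = -0.34305 + (-0.34305 − (-0.31548))/3 = -0.35224
T_{2}^{(2)} = (16·(-0.35545) − (-0.45352)) / 15 = -0.34891
T_{3}^{(2)} = -0.35224 + (-0.35224 − (-0.35545))/15 = -0.35203
T_{3}^{(3)} = (64·(-0.35203) − (-0.34891)) / 63 = -0.35208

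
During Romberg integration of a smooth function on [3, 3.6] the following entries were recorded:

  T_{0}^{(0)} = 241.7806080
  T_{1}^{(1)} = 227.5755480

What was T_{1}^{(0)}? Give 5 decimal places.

231.12681

From T_{1}^{(1)} = (4·T_{1}^{(0)} − T_{0}^{(0)})/3, solve for T_{1}^{(0)}:
4·T_{1}^{(0)} = 3·227.5755480 + 241.7806080 = 924.5072520
T_{1}^{(0)} = 231.1268130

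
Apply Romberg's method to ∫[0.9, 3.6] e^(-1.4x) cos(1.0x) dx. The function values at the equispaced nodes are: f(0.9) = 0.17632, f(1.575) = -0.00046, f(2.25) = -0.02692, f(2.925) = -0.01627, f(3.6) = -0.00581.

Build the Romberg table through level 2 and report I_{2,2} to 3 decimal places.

I_{0,0} (trapezoid, 1 panel, h=2.7000): 0.23019
I_{1,0} (trapezoid, 2 panels, h=1.3500): 0.07875
I_{2,0} (trapezoid, 4 panels, h=0.6750): 0.02808
I_{1,1} = 0.07875 + (0.07875 − 0.23019)/3 = 0.02827
I_{2,1} = 0.02808 + (0.02808 − 0.07875)/3 = 0.01119
I_{2,2} = 0.01119 + (0.01119 − 0.02827)/15 = 0.01005

0.010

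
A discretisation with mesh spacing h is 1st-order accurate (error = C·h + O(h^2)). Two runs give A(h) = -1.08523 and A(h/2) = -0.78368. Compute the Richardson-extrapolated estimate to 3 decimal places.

-0.482

Extrapolated value = (2·A(h/2) − A(h)) / (2 − 1)
= (2·(-0.78368) − (-1.08523)) / 1
= -0.48213 / 1 = -0.48213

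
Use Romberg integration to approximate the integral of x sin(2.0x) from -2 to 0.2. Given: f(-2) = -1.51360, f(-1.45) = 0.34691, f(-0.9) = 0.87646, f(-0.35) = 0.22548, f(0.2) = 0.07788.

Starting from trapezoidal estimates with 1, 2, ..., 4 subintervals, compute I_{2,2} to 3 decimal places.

I_{0,0} (trapezoid, 1 panel, h=2.2000): -1.57929
I_{1,0} (trapezoid, 2 panels, h=1.1000): 0.17446
I_{2,0} (trapezoid, 4 panels, h=0.5500): 0.40204
I_{1,1} = 0.17446 + (0.17446 − (-1.57929))/3 = 0.75904
I_{2,1} = 0.40204 + (0.40204 − 0.17446)/3 = 0.47790
I_{2,2} = 0.47790 + (0.47790 − 0.75904)/15 = 0.45916

0.459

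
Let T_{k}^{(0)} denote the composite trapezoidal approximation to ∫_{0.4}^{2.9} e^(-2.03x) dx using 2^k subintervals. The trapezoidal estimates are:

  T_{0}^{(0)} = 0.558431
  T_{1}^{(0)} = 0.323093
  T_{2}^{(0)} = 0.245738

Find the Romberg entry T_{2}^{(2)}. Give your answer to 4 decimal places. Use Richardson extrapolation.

0.2183

T_{1}^{(1)} = (4·0.323093 − 0.558431) / 3 = 0.244647
T_{2}^{(1)} = (4·0.245738 − 0.323093) / 3 = 0.219953
T_{2}^{(2)} = 0.219953 + (0.219953 − 0.244647)/15 = 0.218307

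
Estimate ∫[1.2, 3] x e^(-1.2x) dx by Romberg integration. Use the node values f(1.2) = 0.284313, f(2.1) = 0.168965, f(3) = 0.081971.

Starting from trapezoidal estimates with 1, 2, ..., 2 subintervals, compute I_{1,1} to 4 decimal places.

I_{0,0} (trapezoid, 1 panel, h=1.8000): 0.329656
I_{1,0} (trapezoid, 2 panels, h=0.9000): 0.316896
I_{1,1} = 0.316896 + (0.316896 − 0.329656)/3 = 0.312643

0.3126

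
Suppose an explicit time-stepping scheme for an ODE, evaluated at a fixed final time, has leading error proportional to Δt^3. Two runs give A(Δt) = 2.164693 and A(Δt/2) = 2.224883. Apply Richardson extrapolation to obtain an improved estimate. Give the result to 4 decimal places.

The leading error scales as Δt^3; refining by a factor of 2 reduces it by 2^3 = 8.
Extrapolated value = (8·A(Δt/2) − A(Δt)) / (8 − 1)
= (8·2.224883 − 2.164693) / 7
= 15.634371 / 7 = 2.233482

2.2335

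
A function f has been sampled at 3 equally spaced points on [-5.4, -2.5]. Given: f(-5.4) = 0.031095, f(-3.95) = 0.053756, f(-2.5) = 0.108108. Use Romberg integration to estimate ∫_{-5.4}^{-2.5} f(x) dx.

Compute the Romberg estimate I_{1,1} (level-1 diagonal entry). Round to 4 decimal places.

I_{0,0} (trapezoid, 1 panel, h=2.9000): 0.201844
I_{1,0} (trapezoid, 2 panels, h=1.4500): 0.178868
I_{1,1} = 0.178868 + (0.178868 − 0.201844)/3 = 0.171209

0.1712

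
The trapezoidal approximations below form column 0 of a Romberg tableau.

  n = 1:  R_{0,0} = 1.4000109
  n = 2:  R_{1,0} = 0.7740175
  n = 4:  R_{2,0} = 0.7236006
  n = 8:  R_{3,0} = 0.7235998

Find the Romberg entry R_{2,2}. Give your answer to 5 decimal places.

0.71622

Richardson extrapolation on the trapezoidal column (denominator 4−1=3):
R_{1,1} = 0.7740175 + (0.7740175 − 1.4000109)/3 = 0.5653530
R_{2,1} = (4·0.7236006 − 0.7740175) / 3 = 0.7067950
R_{2,2} = (16·0.7067950 − 0.5653530) / 15 = 0.7162245
(Column j=1 coincides with Simpson's rule on the same nodes.)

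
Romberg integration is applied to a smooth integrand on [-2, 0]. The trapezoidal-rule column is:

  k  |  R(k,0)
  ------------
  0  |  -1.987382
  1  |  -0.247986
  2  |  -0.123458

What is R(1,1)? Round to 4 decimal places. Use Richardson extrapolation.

Richardson extrapolation on the trapezoidal column (denominator 4−1=3):
R(1,1) = (4·(-0.247986) − (-1.987382)) / 3 = 0.331813

0.3318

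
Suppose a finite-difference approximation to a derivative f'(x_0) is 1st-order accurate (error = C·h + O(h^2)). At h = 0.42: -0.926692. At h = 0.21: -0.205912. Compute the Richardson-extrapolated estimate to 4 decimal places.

The leading error scales as h; refining by a factor of 2 reduces it by 2^1 = 2.
Extrapolated value = (2·A(h/2) − A(h)) / (2 − 1)
= (2·(-0.205912) − (-0.926692)) / 1
= 0.514868 / 1 = 0.514868

0.5149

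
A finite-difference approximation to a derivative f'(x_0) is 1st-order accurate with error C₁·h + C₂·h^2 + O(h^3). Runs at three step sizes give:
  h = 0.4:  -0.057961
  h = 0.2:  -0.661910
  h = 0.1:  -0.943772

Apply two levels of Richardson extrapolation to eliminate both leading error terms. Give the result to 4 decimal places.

-1.2122

First eliminate the h term (factor 2^1 = 2):
  B₁ = (2·(-0.661910) − (-0.057961))/1 = -1.265859
  B₂ = (2·(-0.943772) − (-0.661910))/1 = -1.225634
Then eliminate the h^2 term (factor 2^2 = 4):
  (4·(-1.225634) − (-1.265859))/3 = -1.212226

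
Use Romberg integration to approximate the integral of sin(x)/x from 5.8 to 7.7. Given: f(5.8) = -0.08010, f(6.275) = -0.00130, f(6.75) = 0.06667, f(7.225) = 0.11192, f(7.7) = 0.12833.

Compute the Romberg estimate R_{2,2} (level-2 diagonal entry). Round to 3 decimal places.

0.099

R_{0,0} (trapezoid, 1 panel, h=1.9000): 0.04582
R_{1,0} (trapezoid, 2 panels, h=0.9500): 0.08625
R_{2,0} (trapezoid, 4 panels, h=0.4750): 0.09567
R_{1,1} = 0.08625 + (0.08625 − 0.04582)/3 = 0.09973
R_{2,1} = 0.09567 + (0.09567 − 0.08625)/3 = 0.09881
R_{2,2} = 0.09881 + (0.09881 − 0.09973)/15 = 0.09875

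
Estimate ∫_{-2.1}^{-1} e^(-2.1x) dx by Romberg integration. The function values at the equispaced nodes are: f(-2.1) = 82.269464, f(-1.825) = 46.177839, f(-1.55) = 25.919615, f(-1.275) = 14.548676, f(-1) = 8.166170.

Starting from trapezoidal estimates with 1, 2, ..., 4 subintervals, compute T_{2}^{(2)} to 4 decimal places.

35.2896

T_{0}^{(0)} (trapezoid, 1 panel, h=1.1000): 49.739599
T_{1}^{(0)} (trapezoid, 2 panels, h=0.5500): 39.125588
T_{2}^{(0)} (trapezoid, 4 panels, h=0.2750): 36.262585
T_{1}^{(1)} = 39.125588 + (39.125588 − 49.739599)/3 = 35.587584
T_{2}^{(1)} = 36.262585 + (36.262585 − 39.125588)/3 = 35.308251
T_{2}^{(2)} = 35.308251 + (35.308251 − 35.587584)/15 = 35.289629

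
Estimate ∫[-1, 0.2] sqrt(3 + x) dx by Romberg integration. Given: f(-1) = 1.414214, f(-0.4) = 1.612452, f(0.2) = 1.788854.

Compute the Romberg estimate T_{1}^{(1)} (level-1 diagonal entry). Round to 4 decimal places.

1.9306

T_{0}^{(0)} (trapezoid, 1 panel, h=1.2000): 1.921841
T_{1}^{(0)} (trapezoid, 2 panels, h=0.6000): 1.928392
T_{1}^{(1)} = 1.928392 + (1.928392 − 1.921841)/3 = 1.930576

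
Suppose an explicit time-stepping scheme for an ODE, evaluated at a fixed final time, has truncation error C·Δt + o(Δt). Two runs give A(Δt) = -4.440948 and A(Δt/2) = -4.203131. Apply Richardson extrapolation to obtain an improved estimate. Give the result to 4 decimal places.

Extrapolated value = (2·A(Δt/2) − A(Δt)) / (2 − 1)
= (2·(-4.203131) − (-4.440948)) / 1
= -3.965314 / 1 = -3.965314

-3.9653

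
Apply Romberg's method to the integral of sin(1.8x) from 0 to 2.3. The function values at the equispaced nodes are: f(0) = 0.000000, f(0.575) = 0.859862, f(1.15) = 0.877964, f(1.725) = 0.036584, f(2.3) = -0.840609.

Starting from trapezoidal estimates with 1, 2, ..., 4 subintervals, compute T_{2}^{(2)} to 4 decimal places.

T_{0}^{(0)} (trapezoid, 1 panel, h=2.3000): -0.966700
T_{1}^{(0)} (trapezoid, 2 panels, h=1.1500): 0.526308
T_{2}^{(0)} (trapezoid, 4 panels, h=0.5750): 0.778611
T_{1}^{(1)} = 0.526308 + (0.526308 − (-0.966700))/3 = 1.023977
T_{2}^{(1)} = 0.778611 + (0.778611 − 0.526308)/3 = 0.862712
T_{2}^{(2)} = 0.862712 + (0.862712 − 1.023977)/15 = 0.851961

0.8520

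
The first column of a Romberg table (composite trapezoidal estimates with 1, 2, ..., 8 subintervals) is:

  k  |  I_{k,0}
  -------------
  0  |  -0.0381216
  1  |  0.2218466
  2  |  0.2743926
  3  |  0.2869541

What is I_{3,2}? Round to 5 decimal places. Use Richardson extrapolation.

0.29109

Richardson extrapolation on the trapezoidal column (denominator 4−1=3):
I_{2,1} = 0.2743926 + (0.2743926 − 0.2218466)/3 = 0.2919079
I_{3,1} = 0.2869541 + (0.2869541 − 0.2743926)/3 = 0.2911413
I_{3,2} = 0.2911413 + (0.2911413 − 0.2919079)/15 = 0.2910902
(Column j=1 coincides with Simpson's rule on the same nodes.)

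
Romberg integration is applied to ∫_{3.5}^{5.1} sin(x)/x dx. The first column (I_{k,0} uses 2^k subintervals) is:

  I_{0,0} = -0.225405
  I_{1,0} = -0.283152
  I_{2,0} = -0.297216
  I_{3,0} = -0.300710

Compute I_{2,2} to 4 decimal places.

Richardson extrapolation on the trapezoidal column (denominator 4−1=3):
I_{1,1} = -0.283152 + (-0.283152 − (-0.225405))/3 = -0.302401
I_{2,1} = -0.297216 + (-0.297216 − (-0.283152))/3 = -0.301904
I_{2,2} = (16·(-0.301904) − (-0.302401)) / 15 = -0.301871

-0.3019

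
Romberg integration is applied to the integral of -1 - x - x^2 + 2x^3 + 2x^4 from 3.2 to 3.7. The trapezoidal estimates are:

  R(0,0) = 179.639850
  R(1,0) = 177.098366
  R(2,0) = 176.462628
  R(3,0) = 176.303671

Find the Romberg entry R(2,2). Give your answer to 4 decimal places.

176.2507

Richardson extrapolation on the trapezoidal column (denominator 4−1=3):
R(1,1) = (4·177.098366 − 179.639850) / 3 = 176.251205
R(2,1) = 176.462628 + (176.462628 − 177.098366)/3 = 176.250715
R(2,2) = (16·176.250715 − 176.251205) / 15 = 176.250682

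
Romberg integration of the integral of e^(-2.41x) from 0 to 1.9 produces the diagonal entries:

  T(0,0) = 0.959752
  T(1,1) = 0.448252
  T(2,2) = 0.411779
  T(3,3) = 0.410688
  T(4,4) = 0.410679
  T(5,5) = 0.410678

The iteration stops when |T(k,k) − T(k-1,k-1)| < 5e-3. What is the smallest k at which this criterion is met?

k = 3

|T(1,1) − T(0,0)| = 0.511500 ≥ 5e-3
|T(2,2) − T(1,1)| = 0.036473 ≥ 5e-3
|T(3,3) − T(2,2)| = 0.001091 < 5e-3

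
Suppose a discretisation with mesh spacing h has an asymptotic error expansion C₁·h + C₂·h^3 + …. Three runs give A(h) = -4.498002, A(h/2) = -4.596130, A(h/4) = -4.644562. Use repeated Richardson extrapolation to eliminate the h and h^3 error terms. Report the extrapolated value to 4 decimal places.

-4.6928

First eliminate the h term (factor 2^1 = 2):
  B₁ = (2·(-4.596130) − (-4.498002))/1 = -4.694258
  B₂ = (2·(-4.644562) − (-4.596130))/1 = -4.692994
Then eliminate the h^3 term (factor 2^3 = 8):
  (8·(-4.692994) − (-4.694258))/7 = -4.692813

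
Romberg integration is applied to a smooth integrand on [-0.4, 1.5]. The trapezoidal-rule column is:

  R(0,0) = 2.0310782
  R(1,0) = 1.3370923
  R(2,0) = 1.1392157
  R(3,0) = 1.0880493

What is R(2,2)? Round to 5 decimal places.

1.07109

Richardson extrapolation on the trapezoidal column (denominator 4−1=3):
R(1,1) = (4·1.3370923 − 2.0310782) / 3 = 1.1057637
R(2,1) = (4·1.1392157 − 1.3370923) / 3 = 1.0732568
R(2,2) = 1.0732568 + (1.0732568 − 1.1057637)/15 = 1.0710897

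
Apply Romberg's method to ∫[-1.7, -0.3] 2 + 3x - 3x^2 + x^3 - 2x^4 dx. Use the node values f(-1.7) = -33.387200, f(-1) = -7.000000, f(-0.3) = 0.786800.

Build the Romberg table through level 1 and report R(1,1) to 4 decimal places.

R(0,0) (trapezoid, 1 panel, h=1.4000): -22.820280
R(1,0) (trapezoid, 2 panels, h=0.7000): -16.310140
R(1,1) = -16.310140 + (-16.310140 − (-22.820280))/3 = -14.140093

-14.1401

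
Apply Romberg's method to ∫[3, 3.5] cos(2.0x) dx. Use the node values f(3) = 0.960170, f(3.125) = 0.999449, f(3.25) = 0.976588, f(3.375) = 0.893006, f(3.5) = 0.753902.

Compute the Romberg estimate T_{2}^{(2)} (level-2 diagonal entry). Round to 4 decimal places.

T_{0}^{(0)} (trapezoid, 1 panel, h=0.5000): 0.428518
T_{1}^{(0)} (trapezoid, 2 panels, h=0.2500): 0.458406
T_{2}^{(0)} (trapezoid, 4 panels, h=0.1250): 0.465760
T_{1}^{(1)} = 0.458406 + (0.458406 − 0.428518)/3 = 0.468369
T_{2}^{(1)} = 0.465760 + (0.465760 − 0.458406)/3 = 0.468211
T_{2}^{(2)} = 0.468211 + (0.468211 − 0.468369)/15 = 0.468200

0.4682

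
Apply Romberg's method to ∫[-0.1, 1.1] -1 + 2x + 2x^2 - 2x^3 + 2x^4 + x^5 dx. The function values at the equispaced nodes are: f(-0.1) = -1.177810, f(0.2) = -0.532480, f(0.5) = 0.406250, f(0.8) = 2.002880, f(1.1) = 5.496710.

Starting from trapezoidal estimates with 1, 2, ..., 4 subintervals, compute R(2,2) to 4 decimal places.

1.0955

R(0,0) (trapezoid, 1 panel, h=1.2000): 2.591340
R(1,0) (trapezoid, 2 panels, h=0.6000): 1.539420
R(2,0) (trapezoid, 4 panels, h=0.3000): 1.210830
R(1,1) = 1.539420 + (1.539420 − 2.591340)/3 = 1.188780
R(2,1) = 1.210830 + (1.210830 − 1.539420)/3 = 1.101300
R(2,2) = 1.101300 + (1.101300 − 1.188780)/15 = 1.095468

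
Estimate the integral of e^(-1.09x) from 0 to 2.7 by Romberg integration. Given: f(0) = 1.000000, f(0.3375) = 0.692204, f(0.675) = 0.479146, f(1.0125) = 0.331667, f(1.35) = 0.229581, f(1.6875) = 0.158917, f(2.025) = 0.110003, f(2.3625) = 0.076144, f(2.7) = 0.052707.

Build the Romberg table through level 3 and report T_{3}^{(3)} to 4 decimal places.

0.8691

T_{0}^{(0)} (trapezoid, 1 panel, h=2.7000): 1.421154
T_{1}^{(0)} (trapezoid, 2 panels, h=1.3500): 1.020512
T_{2}^{(0)} (trapezoid, 4 panels, h=0.6750): 0.907931
T_{3}^{(0)} (trapezoid, 8 panels, h=0.3375): 0.878855
T_{1}^{(1)} = 1.020512 + (1.020512 − 1.421154)/3 = 0.886965
T_{2}^{(1)} = 0.907931 + (0.907931 − 1.020512)/3 = 0.870404
T_{3}^{(1)} = 0.878855 + (0.878855 − 0.907931)/3 = 0.869163
T_{2}^{(2)} = 0.870404 + (0.870404 − 0.886965)/15 = 0.869300
T_{3}^{(2)} = 0.869163 + (0.869163 − 0.870404)/15 = 0.869080
T_{3}^{(3)} = 0.869080 + (0.869080 − 0.869300)/63 = 0.869077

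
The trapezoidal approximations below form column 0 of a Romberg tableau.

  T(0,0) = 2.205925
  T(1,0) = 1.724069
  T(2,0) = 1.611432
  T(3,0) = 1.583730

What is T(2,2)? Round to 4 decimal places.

Richardson extrapolation on the trapezoidal column (denominator 4−1=3):
T(1,1) = 1.724069 + (1.724069 − 2.205925)/3 = 1.563450
T(2,1) = (4·1.611432 − 1.724069) / 3 = 1.573886
T(2,2) = 1.573886 + (1.573886 − 1.563450)/15 = 1.574582
(Column j=1 coincides with Simpson's rule on the same nodes.)

1.5746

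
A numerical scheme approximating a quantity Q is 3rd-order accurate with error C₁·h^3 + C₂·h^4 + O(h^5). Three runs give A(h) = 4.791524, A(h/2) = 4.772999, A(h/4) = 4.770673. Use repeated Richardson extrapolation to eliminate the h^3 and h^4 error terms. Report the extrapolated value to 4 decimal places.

First eliminate the h^3 term (factor 2^3 = 8):
  B₁ = (8·4.772999 − 4.791524)/7 = 4.770353
  B₂ = (8·4.770673 − 4.772999)/7 = 4.770341
Then eliminate the h^4 term (factor 2^4 = 16):
  (16·4.770341 − 4.770353)/15 = 4.770340

4.7703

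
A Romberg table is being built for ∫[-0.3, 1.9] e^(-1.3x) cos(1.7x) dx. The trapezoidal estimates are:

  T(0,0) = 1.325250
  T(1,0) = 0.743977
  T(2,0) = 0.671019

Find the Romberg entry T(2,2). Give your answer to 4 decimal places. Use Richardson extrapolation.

Richardson extrapolation on the trapezoidal column (denominator 4−1=3):
T(1,1) = (4·0.743977 − 1.325250) / 3 = 0.550219
T(2,1) = 0.671019 + (0.671019 − 0.743977)/3 = 0.646700
T(2,2) = 0.646700 + (0.646700 − 0.550219)/15 = 0.653132

0.6531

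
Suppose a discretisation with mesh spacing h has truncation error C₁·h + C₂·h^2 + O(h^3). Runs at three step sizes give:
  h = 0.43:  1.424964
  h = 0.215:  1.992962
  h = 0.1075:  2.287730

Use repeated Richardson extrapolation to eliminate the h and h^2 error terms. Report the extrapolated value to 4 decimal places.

First eliminate the h term (factor 2^1 = 2):
  B₁ = (2·1.992962 − 1.424964)/1 = 2.560960
  B₂ = (2·2.287730 − 1.992962)/1 = 2.582498
Then eliminate the h^2 term (factor 2^2 = 4):
  (4·2.582498 − 2.560960)/3 = 2.589677

2.5897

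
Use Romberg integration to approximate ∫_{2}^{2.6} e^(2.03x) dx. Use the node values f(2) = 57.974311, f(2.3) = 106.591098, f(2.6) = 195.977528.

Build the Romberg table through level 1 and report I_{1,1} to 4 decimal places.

68.0316

I_{0,0} (trapezoid, 1 panel, h=0.6000): 76.185552
I_{1,0} (trapezoid, 2 panels, h=0.3000): 70.070105
I_{1,1} = 70.070105 + (70.070105 − 76.185552)/3 = 68.031623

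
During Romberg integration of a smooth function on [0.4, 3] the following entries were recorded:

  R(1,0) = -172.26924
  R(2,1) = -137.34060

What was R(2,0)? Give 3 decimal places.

-146.073

From R(2,1) = (4·R(2,0) − R(1,0))/3, solve for R(2,0):
4·R(2,0) = 3·(-137.34060) + (-172.26924) = -584.29104
R(2,0) = -146.07276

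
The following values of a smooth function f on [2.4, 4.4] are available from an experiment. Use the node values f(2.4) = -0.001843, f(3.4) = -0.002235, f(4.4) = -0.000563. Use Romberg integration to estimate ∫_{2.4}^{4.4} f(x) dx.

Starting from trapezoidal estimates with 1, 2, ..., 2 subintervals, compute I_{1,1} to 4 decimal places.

I_{0,0} (trapezoid, 1 panel, h=2.0000): -0.002406
I_{1,0} (trapezoid, 2 panels, h=1.0000): -0.003438
I_{1,1} = -0.003438 + (-0.003438 − (-0.002406))/3 = -0.003782

-0.0038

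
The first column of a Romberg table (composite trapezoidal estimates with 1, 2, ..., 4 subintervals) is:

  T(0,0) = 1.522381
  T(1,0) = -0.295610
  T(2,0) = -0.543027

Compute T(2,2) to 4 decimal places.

Richardson extrapolation on the trapezoidal column (denominator 4−1=3):
T(1,1) = -0.295610 + (-0.295610 − 1.522381)/3 = -0.901607
T(2,1) = -0.543027 + (-0.543027 − (-0.295610))/3 = -0.625499
T(2,2) = -0.625499 + (-0.625499 − (-0.901607))/15 = -0.607092

-0.6071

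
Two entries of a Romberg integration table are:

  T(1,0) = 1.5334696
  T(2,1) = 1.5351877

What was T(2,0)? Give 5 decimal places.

1.53476

From T(2,1) = (4·T(2,0) − T(1,0))/3, solve for T(2,0):
4·T(2,0) = 3·1.5351877 + 1.5334696 = 6.1390327
T(2,0) = 1.5347582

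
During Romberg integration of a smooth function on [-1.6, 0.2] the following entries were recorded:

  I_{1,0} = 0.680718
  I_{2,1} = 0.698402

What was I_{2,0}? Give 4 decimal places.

0.6940

From I_{2,1} = (4·I_{2,0} − I_{1,0})/3, solve for I_{2,0}:
4·I_{2,0} = 3·0.698402 + 0.680718 = 2.775924
I_{2,0} = 0.693981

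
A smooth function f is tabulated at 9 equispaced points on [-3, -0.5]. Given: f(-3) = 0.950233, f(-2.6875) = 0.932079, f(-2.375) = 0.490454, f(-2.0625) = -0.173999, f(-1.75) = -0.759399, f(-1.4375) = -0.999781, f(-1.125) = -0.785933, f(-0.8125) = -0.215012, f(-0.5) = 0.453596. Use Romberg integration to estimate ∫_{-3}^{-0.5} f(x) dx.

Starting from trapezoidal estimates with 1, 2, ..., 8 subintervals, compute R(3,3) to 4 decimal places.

R(0,0) (trapezoid, 1 panel, h=2.5000): 1.754786
R(1,0) (trapezoid, 2 panels, h=1.2500): -0.071856
R(2,0) (trapezoid, 4 panels, h=0.6250): -0.220602
R(3,0) (trapezoid, 8 panels, h=0.3125): -0.253024
R(1,1) = -0.071856 + (-0.071856 − 1.754786)/3 = -0.680737
R(2,1) = -0.220602 + (-0.220602 − (-0.071856))/3 = -0.270184
R(3,1) = -0.253024 + (-0.253024 − (-0.220602))/3 = -0.263831
R(2,2) = -0.270184 + (-0.270184 − (-0.680737))/15 = -0.242814
R(3,2) = -0.263831 + (-0.263831 − (-0.270184))/15 = -0.263407
R(3,3) = -0.263407 + (-0.263407 − (-0.242814))/63 = -0.263734

-0.2637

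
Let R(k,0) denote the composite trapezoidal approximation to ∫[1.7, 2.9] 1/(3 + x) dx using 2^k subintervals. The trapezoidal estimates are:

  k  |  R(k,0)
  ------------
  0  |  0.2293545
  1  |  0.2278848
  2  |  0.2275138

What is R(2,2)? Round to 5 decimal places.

0.22739

Richardson extrapolation on the trapezoidal column (denominator 4−1=3):
R(1,1) = 0.2278848 + (0.2278848 − 0.2293545)/3 = 0.2273949
R(2,1) = 0.2275138 + (0.2275138 − 0.2278848)/3 = 0.2273901
R(2,2) = (16·0.2273901 − 0.2273949) / 15 = 0.2273898
(Column j=1 coincides with Simpson's rule on the same nodes.)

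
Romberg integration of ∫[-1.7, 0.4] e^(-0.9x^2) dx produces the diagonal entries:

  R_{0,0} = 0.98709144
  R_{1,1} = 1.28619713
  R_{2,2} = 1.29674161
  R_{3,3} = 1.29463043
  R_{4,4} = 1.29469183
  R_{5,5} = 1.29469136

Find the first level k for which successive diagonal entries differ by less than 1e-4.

k = 4

|R_{1,1} − R_{0,0}| = 0.29910569 ≥ 1e-4
|R_{2,2} − R_{1,1}| = 0.01054448 ≥ 1e-4
|R_{3,3} − R_{2,2}| = 0.00211118 ≥ 1e-4
|R_{4,4} − R_{3,3}| = 0.00006140 < 1e-4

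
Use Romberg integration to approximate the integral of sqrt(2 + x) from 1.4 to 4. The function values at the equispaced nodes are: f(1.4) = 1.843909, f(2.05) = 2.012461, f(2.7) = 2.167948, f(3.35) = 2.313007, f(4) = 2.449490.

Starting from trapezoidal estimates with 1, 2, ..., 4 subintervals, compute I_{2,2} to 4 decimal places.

5.6184

I_{0,0} (trapezoid, 1 panel, h=2.6000): 5.581419
I_{1,0} (trapezoid, 2 panels, h=1.3000): 5.609042
I_{2,0} (trapezoid, 4 panels, h=0.6500): 5.616075
I_{1,1} = 5.609042 + (5.609042 − 5.581419)/3 = 5.618250
I_{2,1} = 5.616075 + (5.616075 − 5.609042)/3 = 5.618419
I_{2,2} = 5.618419 + (5.618419 − 5.618250)/15 = 5.618430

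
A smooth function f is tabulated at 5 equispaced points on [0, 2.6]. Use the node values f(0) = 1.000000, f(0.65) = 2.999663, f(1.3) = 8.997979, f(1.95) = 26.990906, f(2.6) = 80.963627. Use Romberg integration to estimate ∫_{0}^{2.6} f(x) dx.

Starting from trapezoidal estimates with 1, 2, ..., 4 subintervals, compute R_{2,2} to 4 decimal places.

R_{0,0} (trapezoid, 1 panel, h=2.6000): 106.552715
R_{1,0} (trapezoid, 2 panels, h=1.3000): 64.973730
R_{2,0} (trapezoid, 4 panels, h=0.6500): 51.980735
R_{1,1} = 64.973730 + (64.973730 − 106.552715)/3 = 51.114068
R_{2,1} = 51.980735 + (51.980735 − 64.973730)/3 = 47.649737
R_{2,2} = 47.649737 + (47.649737 − 51.114068)/15 = 47.418782

47.4188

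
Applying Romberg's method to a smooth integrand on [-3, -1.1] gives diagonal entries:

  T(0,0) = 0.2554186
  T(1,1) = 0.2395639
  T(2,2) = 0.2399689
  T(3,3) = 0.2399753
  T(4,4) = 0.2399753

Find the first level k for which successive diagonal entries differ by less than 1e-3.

|T(1,1) − T(0,0)| = 0.0158547 ≥ 1e-3
|T(2,2) − T(1,1)| = 0.0004050 < 1e-3

k = 2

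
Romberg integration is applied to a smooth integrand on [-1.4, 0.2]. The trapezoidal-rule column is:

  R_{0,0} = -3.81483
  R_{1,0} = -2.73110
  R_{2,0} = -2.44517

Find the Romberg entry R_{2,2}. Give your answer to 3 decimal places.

-2.349

Richardson extrapolation on the trapezoidal column (denominator 4−1=3):
R_{1,1} = -2.73110 + (-2.73110 − (-3.81483))/3 = -2.36986
R_{2,1} = -2.44517 + (-2.44517 − (-2.73110))/3 = -2.34986
R_{2,2} = (16·(-2.34986) − (-2.36986)) / 15 = -2.34853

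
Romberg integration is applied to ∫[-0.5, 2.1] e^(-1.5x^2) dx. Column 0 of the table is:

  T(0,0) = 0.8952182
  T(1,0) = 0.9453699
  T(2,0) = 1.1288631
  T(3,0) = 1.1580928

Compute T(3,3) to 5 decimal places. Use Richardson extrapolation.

T(1,1) = (4·0.9453699 − 0.8952182) / 3 = 0.9620871
T(2,1) = 1.1288631 + (1.1288631 − 0.9453699)/3 = 1.1900275
T(3,1) = 1.1580928 + (1.1580928 − 1.1288631)/3 = 1.1678360
T(2,2) = (16·1.1900275 − 0.9620871) / 15 = 1.2052235
T(3,2) = (16·1.1678360 − 1.1900275) / 15 = 1.1663566
T(3,3) = 1.1663566 + (1.1663566 − 1.2052235)/63 = 1.1657397

1.16574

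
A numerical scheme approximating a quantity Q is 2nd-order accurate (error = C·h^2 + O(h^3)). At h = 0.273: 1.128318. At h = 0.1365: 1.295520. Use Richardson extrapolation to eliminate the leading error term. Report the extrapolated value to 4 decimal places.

Extrapolated value = (4·A(h/2) − A(h)) / (4 − 1)
= (4·1.295520 − 1.128318) / 3
= 4.053762 / 3 = 1.351254

1.3513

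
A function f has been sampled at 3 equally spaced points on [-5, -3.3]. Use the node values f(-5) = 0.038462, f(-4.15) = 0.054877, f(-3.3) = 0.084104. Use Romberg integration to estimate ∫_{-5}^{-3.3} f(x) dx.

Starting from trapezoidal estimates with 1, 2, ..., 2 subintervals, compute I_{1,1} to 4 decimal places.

0.0969

I_{0,0} (trapezoid, 1 panel, h=1.7000): 0.104181
I_{1,0} (trapezoid, 2 panels, h=0.8500): 0.098736
I_{1,1} = 0.098736 + (0.098736 − 0.104181)/3 = 0.096921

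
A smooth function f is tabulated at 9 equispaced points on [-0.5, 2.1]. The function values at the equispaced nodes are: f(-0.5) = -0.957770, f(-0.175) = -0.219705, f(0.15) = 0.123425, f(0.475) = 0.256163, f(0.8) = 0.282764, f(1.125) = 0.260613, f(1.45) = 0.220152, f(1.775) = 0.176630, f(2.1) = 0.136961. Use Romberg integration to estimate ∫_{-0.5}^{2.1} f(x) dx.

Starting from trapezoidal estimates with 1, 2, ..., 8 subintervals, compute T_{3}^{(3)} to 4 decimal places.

T_{0}^{(0)} (trapezoid, 1 panel, h=2.6000): -1.067052
T_{1}^{(0)} (trapezoid, 2 panels, h=1.3000): -0.165933
T_{2}^{(0)} (trapezoid, 4 panels, h=0.6500): 0.140359
T_{3}^{(0)} (trapezoid, 8 panels, h=0.3250): 0.224132
T_{1}^{(1)} = -0.165933 + (-0.165933 − (-1.067052))/3 = 0.134440
T_{2}^{(1)} = 0.140359 + (0.140359 − (-0.165933))/3 = 0.242456
T_{3}^{(1)} = 0.224132 + (0.224132 − 0.140359)/3 = 0.252056
T_{2}^{(2)} = 0.242456 + (0.242456 − 0.134440)/15 = 0.249657
T_{3}^{(2)} = 0.252056 + (0.252056 − 0.242456)/15 = 0.252696
T_{3}^{(3)} = 0.252696 + (0.252696 − 0.249657)/63 = 0.252744

0.2527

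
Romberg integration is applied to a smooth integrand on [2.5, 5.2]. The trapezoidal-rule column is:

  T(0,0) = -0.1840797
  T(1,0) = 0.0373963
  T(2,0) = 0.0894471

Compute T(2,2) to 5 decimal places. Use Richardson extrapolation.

T(1,1) = 0.0373963 + (0.0373963 − (-0.1840797))/3 = 0.1112216
T(2,1) = 0.0894471 + (0.0894471 − 0.0373963)/3 = 0.1067974
T(2,2) = 0.1067974 + (0.1067974 − 0.1112216)/15 = 0.1065025

0.10650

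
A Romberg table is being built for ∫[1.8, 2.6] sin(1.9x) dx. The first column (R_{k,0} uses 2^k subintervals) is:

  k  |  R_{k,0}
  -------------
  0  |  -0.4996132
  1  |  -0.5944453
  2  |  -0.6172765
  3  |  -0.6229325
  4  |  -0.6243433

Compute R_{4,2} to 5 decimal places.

Richardson extrapolation on the trapezoidal column (denominator 4−1=3):
R_{3,1} = -0.6229325 + (-0.6229325 − (-0.6172765))/3 = -0.6248178
R_{4,1} = (4·(-0.6243433) − (-0.6229325)) / 3 = -0.6248136
R_{4,2} = (16·(-0.6248136) − (-0.6248178)) / 15 = -0.6248133

-0.62481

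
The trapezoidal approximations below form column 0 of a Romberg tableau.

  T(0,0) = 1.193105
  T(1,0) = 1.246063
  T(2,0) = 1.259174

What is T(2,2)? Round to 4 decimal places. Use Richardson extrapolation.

1.2635

T(1,1) = 1.246063 + (1.246063 − 1.193105)/3 = 1.263716
T(2,1) = (4·1.259174 − 1.246063) / 3 = 1.263544
T(2,2) = (16·1.263544 − 1.263716) / 15 = 1.263533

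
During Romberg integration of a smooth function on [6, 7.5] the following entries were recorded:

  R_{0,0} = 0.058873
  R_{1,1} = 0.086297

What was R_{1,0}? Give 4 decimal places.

0.0794

From R_{1,1} = (4·R_{1,0} − R_{0,0})/3, solve for R_{1,0}:
4·R_{1,0} = 3·0.086297 + 0.058873 = 0.317764
R_{1,0} = 0.079441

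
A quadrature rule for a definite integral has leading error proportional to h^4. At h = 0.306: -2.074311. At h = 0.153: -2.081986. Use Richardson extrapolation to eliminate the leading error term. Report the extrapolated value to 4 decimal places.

The leading error scales as h^4; refining by a factor of 2 reduces it by 2^4 = 16.
Extrapolated value = (16·A(h/2) − A(h)) / (16 − 1)
= (16·(-2.081986) − (-2.074311)) / 15
= -31.237465 / 15 = -2.082498

-2.0825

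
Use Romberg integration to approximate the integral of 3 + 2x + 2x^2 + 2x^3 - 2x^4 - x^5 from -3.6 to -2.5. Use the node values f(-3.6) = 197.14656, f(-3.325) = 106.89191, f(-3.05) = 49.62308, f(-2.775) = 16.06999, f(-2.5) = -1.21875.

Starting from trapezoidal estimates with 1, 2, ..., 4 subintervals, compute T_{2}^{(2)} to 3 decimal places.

T_{0}^{(0)} (trapezoid, 1 panel, h=1.1000): 107.76030
T_{1}^{(0)} (trapezoid, 2 panels, h=0.5500): 81.17284
T_{2}^{(0)} (trapezoid, 4 panels, h=0.2750): 74.40094
T_{1}^{(1)} = 81.17284 + (81.17284 − 107.76030)/3 = 72.31035
T_{2}^{(1)} = 74.40094 + (74.40094 − 81.17284)/3 = 72.14364
T_{2}^{(2)} = 72.14364 + (72.14364 − 72.31035)/15 = 72.13253

72.133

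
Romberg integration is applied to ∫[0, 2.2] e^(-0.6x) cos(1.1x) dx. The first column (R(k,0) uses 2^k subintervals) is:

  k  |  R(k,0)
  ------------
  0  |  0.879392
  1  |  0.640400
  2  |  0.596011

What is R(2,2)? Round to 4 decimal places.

0.5826

Richardson extrapolation on the trapezoidal column (denominator 4−1=3):
R(1,1) = (4·0.640400 − 0.879392) / 3 = 0.560736
R(2,1) = 0.596011 + (0.596011 − 0.640400)/3 = 0.581215
R(2,2) = 0.581215 + (0.581215 − 0.560736)/15 = 0.582580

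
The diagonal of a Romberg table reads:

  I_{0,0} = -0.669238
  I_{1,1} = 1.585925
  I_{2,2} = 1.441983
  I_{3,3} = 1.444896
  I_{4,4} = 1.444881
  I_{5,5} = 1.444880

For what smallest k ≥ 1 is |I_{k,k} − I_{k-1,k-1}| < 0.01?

k = 3

|I_{1,1} − I_{0,0}| = 2.255163 ≥ 0.01
|I_{2,2} − I_{1,1}| = 0.143942 ≥ 0.01
|I_{3,3} − I_{2,2}| = 0.002913 < 0.01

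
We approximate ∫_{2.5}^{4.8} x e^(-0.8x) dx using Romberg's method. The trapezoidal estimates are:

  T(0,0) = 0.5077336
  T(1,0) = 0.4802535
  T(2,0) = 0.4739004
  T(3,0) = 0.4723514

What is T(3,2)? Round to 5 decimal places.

0.47184

Richardson extrapolation on the trapezoidal column (denominator 4−1=3):
T(2,1) = (4·0.4739004 − 0.4802535) / 3 = 0.4717827
T(3,1) = (4·0.4723514 − 0.4739004) / 3 = 0.4718351
T(3,2) = 0.4718351 + (0.4718351 − 0.4717827)/15 = 0.4718386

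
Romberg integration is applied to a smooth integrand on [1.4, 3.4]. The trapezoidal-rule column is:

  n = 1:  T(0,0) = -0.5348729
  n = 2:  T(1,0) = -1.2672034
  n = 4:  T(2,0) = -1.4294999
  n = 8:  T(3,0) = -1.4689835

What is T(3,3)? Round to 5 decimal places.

-1.48205

T(1,1) = -1.2672034 + (-1.2672034 − (-0.5348729))/3 = -1.5113136
T(2,1) = (4·(-1.4294999) − (-1.2672034)) / 3 = -1.4835987
T(3,1) = -1.4689835 + (-1.4689835 − (-1.4294999))/3 = -1.4821447
T(2,2) = -1.4835987 + (-1.4835987 − (-1.5113136))/15 = -1.4817510
T(3,2) = (16·(-1.4821447) − (-1.4835987)) / 15 = -1.4820478
T(3,3) = (64·(-1.4820478) − (-1.4817510)) / 63 = -1.4820525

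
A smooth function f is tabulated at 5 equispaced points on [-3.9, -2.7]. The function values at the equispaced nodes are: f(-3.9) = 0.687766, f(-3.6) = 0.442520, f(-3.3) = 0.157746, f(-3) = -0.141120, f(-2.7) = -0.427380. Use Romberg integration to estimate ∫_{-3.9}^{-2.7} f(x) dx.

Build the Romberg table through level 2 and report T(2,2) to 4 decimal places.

0.1781

T(0,0) (trapezoid, 1 panel, h=1.2000): 0.156232
T(1,0) (trapezoid, 2 panels, h=0.6000): 0.172763
T(2,0) (trapezoid, 4 panels, h=0.3000): 0.176802
T(1,1) = 0.172763 + (0.172763 − 0.156232)/3 = 0.178273
T(2,1) = 0.176802 + (0.176802 − 0.172763)/3 = 0.178148
T(2,2) = 0.178148 + (0.178148 − 0.178273)/15 = 0.178140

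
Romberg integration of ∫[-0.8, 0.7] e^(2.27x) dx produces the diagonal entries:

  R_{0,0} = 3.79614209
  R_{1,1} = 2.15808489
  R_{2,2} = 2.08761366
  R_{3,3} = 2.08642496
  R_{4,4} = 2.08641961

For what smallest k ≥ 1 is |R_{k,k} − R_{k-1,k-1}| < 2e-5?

|R_{1,1} − R_{0,0}| = 1.63805720 ≥ 2e-5
|R_{2,2} − R_{1,1}| = 0.07047123 ≥ 2e-5
|R_{3,3} − R_{2,2}| = 0.00118870 ≥ 2e-5
|R_{4,4} − R_{3,3}| = 0.00000535 < 2e-5

k = 4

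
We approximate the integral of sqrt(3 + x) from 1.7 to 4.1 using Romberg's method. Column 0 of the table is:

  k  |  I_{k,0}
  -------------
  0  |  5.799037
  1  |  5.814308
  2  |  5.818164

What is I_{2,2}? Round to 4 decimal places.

5.8195

I_{1,1} = 5.814308 + (5.814308 − 5.799037)/3 = 5.819398
I_{2,1} = (4·5.818164 − 5.814308) / 3 = 5.819449
I_{2,2} = (16·5.819449 − 5.819398) / 15 = 5.819452
(Column j=1 coincides with Simpson's rule on the same nodes.)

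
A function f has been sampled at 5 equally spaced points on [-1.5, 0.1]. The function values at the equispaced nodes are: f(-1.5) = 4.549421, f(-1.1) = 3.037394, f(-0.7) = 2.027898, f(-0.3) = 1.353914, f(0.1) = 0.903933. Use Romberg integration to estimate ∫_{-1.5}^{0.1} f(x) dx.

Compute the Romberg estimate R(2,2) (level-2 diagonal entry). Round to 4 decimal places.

3.6094

R(0,0) (trapezoid, 1 panel, h=1.6000): 4.362683
R(1,0) (trapezoid, 2 panels, h=0.8000): 3.803660
R(2,0) (trapezoid, 4 panels, h=0.4000): 3.658353
R(1,1) = 3.803660 + (3.803660 − 4.362683)/3 = 3.617319
R(2,1) = 3.658353 + (3.658353 − 3.803660)/3 = 3.609917
R(2,2) = 3.609917 + (3.609917 − 3.617319)/15 = 3.609424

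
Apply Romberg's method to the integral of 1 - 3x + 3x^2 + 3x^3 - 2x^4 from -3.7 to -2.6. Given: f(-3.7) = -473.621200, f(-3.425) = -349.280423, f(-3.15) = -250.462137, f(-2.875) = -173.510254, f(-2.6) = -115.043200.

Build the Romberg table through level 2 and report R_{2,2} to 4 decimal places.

R_{0,0} (trapezoid, 1 panel, h=1.1000): -323.765420
R_{1,0} (trapezoid, 2 panels, h=0.5500): -299.636885
R_{2,0} (trapezoid, 4 panels, h=0.2750): -293.585879
R_{1,1} = -299.636885 + (-299.636885 − (-323.765420))/3 = -291.594040
R_{2,1} = -293.585879 + (-293.585879 − (-299.636885))/3 = -291.568877
R_{2,2} = -291.568877 + (-291.568877 − (-291.594040))/15 = -291.567199

-291.5672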